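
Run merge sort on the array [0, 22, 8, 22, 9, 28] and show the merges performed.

Divide and conquer:
  Merge [22] + [8] -> [8, 22]
  Merge [0] + [8, 22] -> [0, 8, 22]
  Merge [9] + [28] -> [9, 28]
  Merge [22] + [9, 28] -> [9, 22, 28]
  Merge [0, 8, 22] + [9, 22, 28] -> [0, 8, 9, 22, 22, 28]


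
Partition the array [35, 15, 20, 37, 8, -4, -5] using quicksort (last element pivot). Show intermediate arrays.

Partition 1: pivot=-5 at index 0 -> [-5, 15, 20, 37, 8, -4, 35]
Partition 2: pivot=35 at index 5 -> [-5, 15, 20, 8, -4, 35, 37]
Partition 3: pivot=-4 at index 1 -> [-5, -4, 20, 8, 15, 35, 37]
Partition 4: pivot=15 at index 3 -> [-5, -4, 8, 15, 20, 35, 37]


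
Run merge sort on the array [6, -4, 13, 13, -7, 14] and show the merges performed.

Divide and conquer:
  Merge [-4] + [13] -> [-4, 13]
  Merge [6] + [-4, 13] -> [-4, 6, 13]
  Merge [-7] + [14] -> [-7, 14]
  Merge [13] + [-7, 14] -> [-7, 13, 14]
  Merge [-4, 6, 13] + [-7, 13, 14] -> [-7, -4, 6, 13, 13, 14]


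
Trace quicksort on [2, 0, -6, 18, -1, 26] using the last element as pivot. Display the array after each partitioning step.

Partition 1: pivot=26 at index 5 -> [2, 0, -6, 18, -1, 26]
Partition 2: pivot=-1 at index 1 -> [-6, -1, 2, 18, 0, 26]
Partition 3: pivot=0 at index 2 -> [-6, -1, 0, 18, 2, 26]
Partition 4: pivot=2 at index 3 -> [-6, -1, 0, 2, 18, 26]


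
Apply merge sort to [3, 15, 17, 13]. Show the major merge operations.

Divide and conquer:
  Merge [3] + [15] -> [3, 15]
  Merge [17] + [13] -> [13, 17]
  Merge [3, 15] + [13, 17] -> [3, 13, 15, 17]


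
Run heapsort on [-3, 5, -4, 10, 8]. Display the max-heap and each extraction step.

Build heap: [10, 8, -4, 5, -3]
Extract 10: [8, 5, -4, -3, 10]
Extract 8: [5, -3, -4, 8, 10]
Extract 5: [-3, -4, 5, 8, 10]
Extract -3: [-4, -3, 5, 8, 10]


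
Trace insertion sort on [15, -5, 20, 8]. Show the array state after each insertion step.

First element 15 is already 'sorted'
Insert -5: shifted 1 elements -> [-5, 15, 20, 8]
Insert 20: shifted 0 elements -> [-5, 15, 20, 8]
Insert 8: shifted 2 elements -> [-5, 8, 15, 20]


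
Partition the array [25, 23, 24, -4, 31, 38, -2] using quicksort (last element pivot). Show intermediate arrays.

Partition 1: pivot=-2 at index 1 -> [-4, -2, 24, 25, 31, 38, 23]
Partition 2: pivot=23 at index 2 -> [-4, -2, 23, 25, 31, 38, 24]
Partition 3: pivot=24 at index 3 -> [-4, -2, 23, 24, 31, 38, 25]
Partition 4: pivot=25 at index 4 -> [-4, -2, 23, 24, 25, 38, 31]
Partition 5: pivot=31 at index 5 -> [-4, -2, 23, 24, 25, 31, 38]


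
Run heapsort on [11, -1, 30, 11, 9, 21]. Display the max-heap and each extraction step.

Build heap: [30, 11, 21, -1, 9, 11]
Extract 30: [21, 11, 11, -1, 9, 30]
Extract 21: [11, 9, 11, -1, 21, 30]
Extract 11: [11, 9, -1, 11, 21, 30]
Extract 11: [9, -1, 11, 11, 21, 30]
Extract 9: [-1, 9, 11, 11, 21, 30]


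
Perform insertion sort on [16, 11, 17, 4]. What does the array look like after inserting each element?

First element 16 is already 'sorted'
Insert 11: shifted 1 elements -> [11, 16, 17, 4]
Insert 17: shifted 0 elements -> [11, 16, 17, 4]
Insert 4: shifted 3 elements -> [4, 11, 16, 17]


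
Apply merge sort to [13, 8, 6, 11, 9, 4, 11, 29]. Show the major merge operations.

Divide and conquer:
  Merge [13] + [8] -> [8, 13]
  Merge [6] + [11] -> [6, 11]
  Merge [8, 13] + [6, 11] -> [6, 8, 11, 13]
  Merge [9] + [4] -> [4, 9]
  Merge [11] + [29] -> [11, 29]
  Merge [4, 9] + [11, 29] -> [4, 9, 11, 29]
  Merge [6, 8, 11, 13] + [4, 9, 11, 29] -> [4, 6, 8, 9, 11, 11, 13, 29]


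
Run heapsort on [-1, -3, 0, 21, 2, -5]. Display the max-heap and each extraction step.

Build heap: [21, 2, 0, -3, -1, -5]
Extract 21: [2, -1, 0, -3, -5, 21]
Extract 2: [0, -1, -5, -3, 2, 21]
Extract 0: [-1, -3, -5, 0, 2, 21]
Extract -1: [-3, -5, -1, 0, 2, 21]
Extract -3: [-5, -3, -1, 0, 2, 21]


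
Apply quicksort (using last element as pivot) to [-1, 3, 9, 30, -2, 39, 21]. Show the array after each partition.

Partition 1: pivot=21 at index 4 -> [-1, 3, 9, -2, 21, 39, 30]
Partition 2: pivot=-2 at index 0 -> [-2, 3, 9, -1, 21, 39, 30]
Partition 3: pivot=-1 at index 1 -> [-2, -1, 9, 3, 21, 39, 30]
Partition 4: pivot=3 at index 2 -> [-2, -1, 3, 9, 21, 39, 30]
Partition 5: pivot=30 at index 5 -> [-2, -1, 3, 9, 21, 30, 39]


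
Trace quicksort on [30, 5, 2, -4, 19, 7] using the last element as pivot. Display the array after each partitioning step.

Partition 1: pivot=7 at index 3 -> [5, 2, -4, 7, 19, 30]
Partition 2: pivot=-4 at index 0 -> [-4, 2, 5, 7, 19, 30]
Partition 3: pivot=5 at index 2 -> [-4, 2, 5, 7, 19, 30]
Partition 4: pivot=30 at index 5 -> [-4, 2, 5, 7, 19, 30]


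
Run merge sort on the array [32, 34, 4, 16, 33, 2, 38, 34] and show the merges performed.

Divide and conquer:
  Merge [32] + [34] -> [32, 34]
  Merge [4] + [16] -> [4, 16]
  Merge [32, 34] + [4, 16] -> [4, 16, 32, 34]
  Merge [33] + [2] -> [2, 33]
  Merge [38] + [34] -> [34, 38]
  Merge [2, 33] + [34, 38] -> [2, 33, 34, 38]
  Merge [4, 16, 32, 34] + [2, 33, 34, 38] -> [2, 4, 16, 32, 33, 34, 34, 38]


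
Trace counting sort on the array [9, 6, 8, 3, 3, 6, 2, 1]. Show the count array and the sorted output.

Count array: [0, 1, 1, 2, 0, 0, 2, 0, 1, 1]
(count[i] = number of elements equal to i)
Cumulative count: [0, 1, 2, 4, 4, 4, 6, 6, 7, 8]
Sorted: [1, 2, 3, 3, 6, 6, 8, 9]


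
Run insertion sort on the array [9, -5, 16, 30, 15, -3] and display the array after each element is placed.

First element 9 is already 'sorted'
Insert -5: shifted 1 elements -> [-5, 9, 16, 30, 15, -3]
Insert 16: shifted 0 elements -> [-5, 9, 16, 30, 15, -3]
Insert 30: shifted 0 elements -> [-5, 9, 16, 30, 15, -3]
Insert 15: shifted 2 elements -> [-5, 9, 15, 16, 30, -3]
Insert -3: shifted 4 elements -> [-5, -3, 9, 15, 16, 30]


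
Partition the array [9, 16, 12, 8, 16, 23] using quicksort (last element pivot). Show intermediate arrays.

Partition 1: pivot=23 at index 5 -> [9, 16, 12, 8, 16, 23]
Partition 2: pivot=16 at index 4 -> [9, 16, 12, 8, 16, 23]
Partition 3: pivot=8 at index 0 -> [8, 16, 12, 9, 16, 23]
Partition 4: pivot=9 at index 1 -> [8, 9, 12, 16, 16, 23]
Partition 5: pivot=16 at index 3 -> [8, 9, 12, 16, 16, 23]


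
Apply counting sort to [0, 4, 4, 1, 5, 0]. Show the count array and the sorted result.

Count array: [2, 1, 0, 0, 2, 1]
(count[i] = number of elements equal to i)
Cumulative count: [2, 3, 3, 3, 5, 6]
Sorted: [0, 0, 1, 4, 4, 5]


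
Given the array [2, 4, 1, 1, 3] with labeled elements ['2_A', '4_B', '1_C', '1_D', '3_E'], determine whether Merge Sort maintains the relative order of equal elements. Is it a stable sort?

Trace Merge Sort on the labeled array (the key is the number; the letter only tracks identity):
  Merge [2_A] + [4_B] -> [2_A, 4_B]
  Merge [1_D] + [3_E] -> [1_D, 3_E]
  Merge [1_C] + [1_D, 3_E] -> [1_C, 1_D, 3_E]
  Merge [2_A, 4_B] + [1_C, 1_D, 3_E] -> [1_C, 1_D, 2_A, 3_E, 4_B]
Final order: [1_C, 1_D, 2_A, 3_E, 4_B]
Equal keys:
  value 1: originally 1_C, 1_D; after sorting 1_C, 1_D -> order preserved
All equal keys kept their original relative order. Merge Sort is stable: when the heads of the two halves are equal the merge takes from the left half first.
Answer: Stable


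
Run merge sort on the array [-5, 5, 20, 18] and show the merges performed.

Divide and conquer:
  Merge [-5] + [5] -> [-5, 5]
  Merge [20] + [18] -> [18, 20]
  Merge [-5, 5] + [18, 20] -> [-5, 5, 18, 20]


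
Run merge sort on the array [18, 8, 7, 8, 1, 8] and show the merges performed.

Divide and conquer:
  Merge [8] + [7] -> [7, 8]
  Merge [18] + [7, 8] -> [7, 8, 18]
  Merge [1] + [8] -> [1, 8]
  Merge [8] + [1, 8] -> [1, 8, 8]
  Merge [7, 8, 18] + [1, 8, 8] -> [1, 7, 8, 8, 8, 18]


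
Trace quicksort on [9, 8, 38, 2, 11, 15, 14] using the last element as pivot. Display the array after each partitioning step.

Partition 1: pivot=14 at index 4 -> [9, 8, 2, 11, 14, 15, 38]
Partition 2: pivot=11 at index 3 -> [9, 8, 2, 11, 14, 15, 38]
Partition 3: pivot=2 at index 0 -> [2, 8, 9, 11, 14, 15, 38]
Partition 4: pivot=9 at index 2 -> [2, 8, 9, 11, 14, 15, 38]
Partition 5: pivot=38 at index 6 -> [2, 8, 9, 11, 14, 15, 38]


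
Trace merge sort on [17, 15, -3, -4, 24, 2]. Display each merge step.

Divide and conquer:
  Merge [15] + [-3] -> [-3, 15]
  Merge [17] + [-3, 15] -> [-3, 15, 17]
  Merge [24] + [2] -> [2, 24]
  Merge [-4] + [2, 24] -> [-4, 2, 24]
  Merge [-3, 15, 17] + [-4, 2, 24] -> [-4, -3, 2, 15, 17, 24]


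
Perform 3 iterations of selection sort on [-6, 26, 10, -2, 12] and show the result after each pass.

Pass 1: Select minimum -6 at index 0, swap -> [-6, 26, 10, -2, 12]
Pass 2: Select minimum -2 at index 3, swap -> [-6, -2, 10, 26, 12]
Pass 3: Select minimum 10 at index 2, swap -> [-6, -2, 10, 26, 12]


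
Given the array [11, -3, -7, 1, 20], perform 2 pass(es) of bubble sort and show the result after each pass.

After pass 1: [-3, -7, 1, 11, 20] (3 swaps)
After pass 2: [-7, -3, 1, 11, 20] (1 swaps)
Total swaps: 4


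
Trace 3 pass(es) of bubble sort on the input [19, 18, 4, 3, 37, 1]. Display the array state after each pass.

After pass 1: [18, 4, 3, 19, 1, 37] (4 swaps)
After pass 2: [4, 3, 18, 1, 19, 37] (3 swaps)
After pass 3: [3, 4, 1, 18, 19, 37] (2 swaps)
Total swaps: 9


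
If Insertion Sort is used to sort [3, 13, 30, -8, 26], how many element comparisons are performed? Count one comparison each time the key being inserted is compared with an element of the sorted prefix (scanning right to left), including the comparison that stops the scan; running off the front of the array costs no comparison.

Insert 13: 3 <= 13 (stop) = 1 comparison(s) -> [3, 13, 30, -8, 26]
Insert 30: 13 <= 30 (stop) = 1 comparison(s) -> [3, 13, 30, -8, 26]
Insert -8: 30 > -8 (shift), 13 > -8 (shift), 3 > -8 (shift), reached front = 3 comparison(s) -> [-8, 3, 13, 30, 26]
Insert 26: 30 > 26 (shift), 13 <= 26 (stop) = 2 comparison(s) -> [-8, 3, 13, 26, 30]
Total comparisons: 1 + 1 + 3 + 2 = 7


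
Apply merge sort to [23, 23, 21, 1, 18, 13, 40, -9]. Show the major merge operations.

Divide and conquer:
  Merge [23] + [23] -> [23, 23]
  Merge [21] + [1] -> [1, 21]
  Merge [23, 23] + [1, 21] -> [1, 21, 23, 23]
  Merge [18] + [13] -> [13, 18]
  Merge [40] + [-9] -> [-9, 40]
  Merge [13, 18] + [-9, 40] -> [-9, 13, 18, 40]
  Merge [1, 21, 23, 23] + [-9, 13, 18, 40] -> [-9, 1, 13, 18, 21, 23, 23, 40]


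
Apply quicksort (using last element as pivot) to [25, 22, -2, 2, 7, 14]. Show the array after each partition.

Partition 1: pivot=14 at index 3 -> [-2, 2, 7, 14, 25, 22]
Partition 2: pivot=7 at index 2 -> [-2, 2, 7, 14, 25, 22]
Partition 3: pivot=2 at index 1 -> [-2, 2, 7, 14, 25, 22]
Partition 4: pivot=22 at index 4 -> [-2, 2, 7, 14, 22, 25]


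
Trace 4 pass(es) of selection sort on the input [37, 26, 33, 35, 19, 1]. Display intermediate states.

Pass 1: Select minimum 1 at index 5, swap -> [1, 26, 33, 35, 19, 37]
Pass 2: Select minimum 19 at index 4, swap -> [1, 19, 33, 35, 26, 37]
Pass 3: Select minimum 26 at index 4, swap -> [1, 19, 26, 35, 33, 37]
Pass 4: Select minimum 33 at index 4, swap -> [1, 19, 26, 33, 35, 37]


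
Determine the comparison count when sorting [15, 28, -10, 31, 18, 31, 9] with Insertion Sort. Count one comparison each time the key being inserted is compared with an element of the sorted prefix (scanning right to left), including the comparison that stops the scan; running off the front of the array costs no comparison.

Insert 28: 15 <= 28 (stop) = 1 comparison(s) -> [15, 28, -10, 31, 18, 31, 9]
Insert -10: 28 > -10 (shift), 15 > -10 (shift), reached front = 2 comparison(s) -> [-10, 15, 28, 31, 18, 31, 9]
Insert 31: 28 <= 31 (stop) = 1 comparison(s) -> [-10, 15, 28, 31, 18, 31, 9]
Insert 18: 31 > 18 (shift), 28 > 18 (shift), 15 <= 18 (stop) = 3 comparison(s) -> [-10, 15, 18, 28, 31, 31, 9]
Insert 31: 31 <= 31 (stop) = 1 comparison(s) -> [-10, 15, 18, 28, 31, 31, 9]
Insert 9: 31 > 9 (shift), 31 > 9 (shift), 28 > 9 (shift), 18 > 9 (shift), 15 > 9 (shift), -10 <= 9 (stop) = 6 comparison(s) -> [-10, 9, 15, 18, 28, 31, 31]
Total comparisons: 1 + 2 + 1 + 3 + 1 + 6 = 14


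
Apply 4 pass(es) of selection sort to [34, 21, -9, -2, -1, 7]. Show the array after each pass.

Pass 1: Select minimum -9 at index 2, swap -> [-9, 21, 34, -2, -1, 7]
Pass 2: Select minimum -2 at index 3, swap -> [-9, -2, 34, 21, -1, 7]
Pass 3: Select minimum -1 at index 4, swap -> [-9, -2, -1, 21, 34, 7]
Pass 4: Select minimum 7 at index 5, swap -> [-9, -2, -1, 7, 34, 21]


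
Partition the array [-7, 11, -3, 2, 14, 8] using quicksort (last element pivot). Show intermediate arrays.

Partition 1: pivot=8 at index 3 -> [-7, -3, 2, 8, 14, 11]
Partition 2: pivot=2 at index 2 -> [-7, -3, 2, 8, 14, 11]
Partition 3: pivot=-3 at index 1 -> [-7, -3, 2, 8, 14, 11]
Partition 4: pivot=11 at index 4 -> [-7, -3, 2, 8, 11, 14]


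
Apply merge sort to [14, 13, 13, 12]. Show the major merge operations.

Divide and conquer:
  Merge [14] + [13] -> [13, 14]
  Merge [13] + [12] -> [12, 13]
  Merge [13, 14] + [12, 13] -> [12, 13, 13, 14]


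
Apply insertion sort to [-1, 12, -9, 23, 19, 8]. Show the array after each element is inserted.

First element -1 is already 'sorted'
Insert 12: shifted 0 elements -> [-1, 12, -9, 23, 19, 8]
Insert -9: shifted 2 elements -> [-9, -1, 12, 23, 19, 8]
Insert 23: shifted 0 elements -> [-9, -1, 12, 23, 19, 8]
Insert 19: shifted 1 elements -> [-9, -1, 12, 19, 23, 8]
Insert 8: shifted 3 elements -> [-9, -1, 8, 12, 19, 23]


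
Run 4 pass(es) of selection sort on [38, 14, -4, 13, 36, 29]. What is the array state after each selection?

Pass 1: Select minimum -4 at index 2, swap -> [-4, 14, 38, 13, 36, 29]
Pass 2: Select minimum 13 at index 3, swap -> [-4, 13, 38, 14, 36, 29]
Pass 3: Select minimum 14 at index 3, swap -> [-4, 13, 14, 38, 36, 29]
Pass 4: Select minimum 29 at index 5, swap -> [-4, 13, 14, 29, 36, 38]


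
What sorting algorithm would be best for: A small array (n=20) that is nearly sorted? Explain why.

Best choice: Insertion sort
Reason: Insertion sort is O(n) for nearly sorted arrays and has low overhead


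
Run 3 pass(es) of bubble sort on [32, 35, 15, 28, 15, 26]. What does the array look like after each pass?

After pass 1: [32, 15, 28, 15, 26, 35] (4 swaps)
After pass 2: [15, 28, 15, 26, 32, 35] (4 swaps)
After pass 3: [15, 15, 26, 28, 32, 35] (2 swaps)
Total swaps: 10


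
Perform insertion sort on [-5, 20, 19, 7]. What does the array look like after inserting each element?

First element -5 is already 'sorted'
Insert 20: shifted 0 elements -> [-5, 20, 19, 7]
Insert 19: shifted 1 elements -> [-5, 19, 20, 7]
Insert 7: shifted 2 elements -> [-5, 7, 19, 20]


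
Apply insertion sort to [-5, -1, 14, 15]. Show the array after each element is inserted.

First element -5 is already 'sorted'
Insert -1: shifted 0 elements -> [-5, -1, 14, 15]
Insert 14: shifted 0 elements -> [-5, -1, 14, 15]
Insert 15: shifted 0 elements -> [-5, -1, 14, 15]


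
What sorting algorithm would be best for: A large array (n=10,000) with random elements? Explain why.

Best choice: Quicksort or Mergesort
Reason: Both have O(n log n) average case; quicksort has lower constant factors


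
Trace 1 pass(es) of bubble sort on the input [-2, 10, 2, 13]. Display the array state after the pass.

After pass 1: [-2, 2, 10, 13] (1 swaps)
Total swaps: 1


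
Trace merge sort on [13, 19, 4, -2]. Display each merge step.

Divide and conquer:
  Merge [13] + [19] -> [13, 19]
  Merge [4] + [-2] -> [-2, 4]
  Merge [13, 19] + [-2, 4] -> [-2, 4, 13, 19]


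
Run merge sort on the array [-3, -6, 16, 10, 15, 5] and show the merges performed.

Divide and conquer:
  Merge [-6] + [16] -> [-6, 16]
  Merge [-3] + [-6, 16] -> [-6, -3, 16]
  Merge [15] + [5] -> [5, 15]
  Merge [10] + [5, 15] -> [5, 10, 15]
  Merge [-6, -3, 16] + [5, 10, 15] -> [-6, -3, 5, 10, 15, 16]


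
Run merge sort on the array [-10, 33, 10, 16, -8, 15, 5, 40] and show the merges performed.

Divide and conquer:
  Merge [-10] + [33] -> [-10, 33]
  Merge [10] + [16] -> [10, 16]
  Merge [-10, 33] + [10, 16] -> [-10, 10, 16, 33]
  Merge [-8] + [15] -> [-8, 15]
  Merge [5] + [40] -> [5, 40]
  Merge [-8, 15] + [5, 40] -> [-8, 5, 15, 40]
  Merge [-10, 10, 16, 33] + [-8, 5, 15, 40] -> [-10, -8, 5, 10, 15, 16, 33, 40]


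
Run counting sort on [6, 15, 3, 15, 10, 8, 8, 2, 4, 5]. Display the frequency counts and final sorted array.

Count array: [0, 0, 1, 1, 1, 1, 1, 0, 2, 0, 1, 0, 0, 0, 0, 2]
(count[i] = number of elements equal to i)
Cumulative count: [0, 0, 1, 2, 3, 4, 5, 5, 7, 7, 8, 8, 8, 8, 8, 10]
Sorted: [2, 3, 4, 5, 6, 8, 8, 10, 15, 15]


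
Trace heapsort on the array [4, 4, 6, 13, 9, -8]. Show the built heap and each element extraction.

Build heap: [13, 9, 6, 4, 4, -8]
Extract 13: [9, 4, 6, -8, 4, 13]
Extract 9: [6, 4, 4, -8, 9, 13]
Extract 6: [4, -8, 4, 6, 9, 13]
Extract 4: [4, -8, 4, 6, 9, 13]
Extract 4: [-8, 4, 4, 6, 9, 13]


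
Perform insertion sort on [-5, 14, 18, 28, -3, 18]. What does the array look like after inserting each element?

First element -5 is already 'sorted'
Insert 14: shifted 0 elements -> [-5, 14, 18, 28, -3, 18]
Insert 18: shifted 0 elements -> [-5, 14, 18, 28, -3, 18]
Insert 28: shifted 0 elements -> [-5, 14, 18, 28, -3, 18]
Insert -3: shifted 3 elements -> [-5, -3, 14, 18, 28, 18]
Insert 18: shifted 1 elements -> [-5, -3, 14, 18, 18, 28]


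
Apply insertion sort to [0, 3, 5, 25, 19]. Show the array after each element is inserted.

First element 0 is already 'sorted'
Insert 3: shifted 0 elements -> [0, 3, 5, 25, 19]
Insert 5: shifted 0 elements -> [0, 3, 5, 25, 19]
Insert 25: shifted 0 elements -> [0, 3, 5, 25, 19]
Insert 19: shifted 1 elements -> [0, 3, 5, 19, 25]


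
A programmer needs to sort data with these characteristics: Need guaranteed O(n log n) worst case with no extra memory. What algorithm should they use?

Best choice: Heapsort
Reason: Heapsort is O(n log n) worst case and sorts in-place; quicksort can degrade to O(n^2)


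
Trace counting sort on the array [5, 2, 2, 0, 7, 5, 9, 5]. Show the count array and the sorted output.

Count array: [1, 0, 2, 0, 0, 3, 0, 1, 0, 1]
(count[i] = number of elements equal to i)
Cumulative count: [1, 1, 3, 3, 3, 6, 6, 7, 7, 8]
Sorted: [0, 2, 2, 5, 5, 5, 7, 9]


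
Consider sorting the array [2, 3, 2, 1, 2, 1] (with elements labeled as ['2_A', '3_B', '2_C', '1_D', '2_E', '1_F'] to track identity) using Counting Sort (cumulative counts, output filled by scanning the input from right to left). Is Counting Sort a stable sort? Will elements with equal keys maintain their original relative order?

Trace Counting Sort on the labeled array (the key is the number; the letter only tracks identity):
  Counts for values 0..3: [0, 2, 3, 1]
  Cumulative counts: [0, 2, 5, 6]
  Scan right to left: place 1_F at output index 1
  Scan right to left: place 2_E at output index 4
  Scan right to left: place 1_D at output index 0
  Scan right to left: place 2_C at output index 3
  Scan right to left: place 3_B at output index 5
  Scan right to left: place 2_A at output index 2
  Output: [1_D, 1_F, 2_A, 2_C, 2_E, 3_B]
Equal keys:
  value 1: originally 1_D, 1_F; after sorting 1_D, 1_F -> order preserved
  value 2: originally 2_A, 2_C, 2_E; after sorting 2_A, 2_C, 2_E -> order preserved
All equal keys kept their original relative order. Counting Sort is stable: scanning the input right to left with decreasing cumulative counts places later duplicates at later output positions.
Answer: Stable


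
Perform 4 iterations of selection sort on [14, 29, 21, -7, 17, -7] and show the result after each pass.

Pass 1: Select minimum -7 at index 3, swap -> [-7, 29, 21, 14, 17, -7]
Pass 2: Select minimum -7 at index 5, swap -> [-7, -7, 21, 14, 17, 29]
Pass 3: Select minimum 14 at index 3, swap -> [-7, -7, 14, 21, 17, 29]
Pass 4: Select minimum 17 at index 4, swap -> [-7, -7, 14, 17, 21, 29]


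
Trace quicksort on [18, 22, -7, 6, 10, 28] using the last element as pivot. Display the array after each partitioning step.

Partition 1: pivot=28 at index 5 -> [18, 22, -7, 6, 10, 28]
Partition 2: pivot=10 at index 2 -> [-7, 6, 10, 22, 18, 28]
Partition 3: pivot=6 at index 1 -> [-7, 6, 10, 22, 18, 28]
Partition 4: pivot=18 at index 3 -> [-7, 6, 10, 18, 22, 28]


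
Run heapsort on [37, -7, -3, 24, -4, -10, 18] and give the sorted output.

Build heap: [37, 24, 18, -7, -4, -10, -3]
Extract 37: [24, -3, 18, -7, -4, -10, 37]
Extract 24: [18, -3, -10, -7, -4, 24, 37]
Extract 18: [-3, -4, -10, -7, 18, 24, 37]
Extract -3: [-4, -7, -10, -3, 18, 24, 37]
Extract -4: [-7, -10, -4, -3, 18, 24, 37]
Extract -7: [-10, -7, -4, -3, 18, 24, 37]


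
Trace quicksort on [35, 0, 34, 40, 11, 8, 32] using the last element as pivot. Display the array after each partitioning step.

Partition 1: pivot=32 at index 3 -> [0, 11, 8, 32, 35, 34, 40]
Partition 2: pivot=8 at index 1 -> [0, 8, 11, 32, 35, 34, 40]
Partition 3: pivot=40 at index 6 -> [0, 8, 11, 32, 35, 34, 40]
Partition 4: pivot=34 at index 4 -> [0, 8, 11, 32, 34, 35, 40]


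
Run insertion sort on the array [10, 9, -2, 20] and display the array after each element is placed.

First element 10 is already 'sorted'
Insert 9: shifted 1 elements -> [9, 10, -2, 20]
Insert -2: shifted 2 elements -> [-2, 9, 10, 20]
Insert 20: shifted 0 elements -> [-2, 9, 10, 20]


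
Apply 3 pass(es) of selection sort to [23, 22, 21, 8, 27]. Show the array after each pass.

Pass 1: Select minimum 8 at index 3, swap -> [8, 22, 21, 23, 27]
Pass 2: Select minimum 21 at index 2, swap -> [8, 21, 22, 23, 27]
Pass 3: Select minimum 22 at index 2, swap -> [8, 21, 22, 23, 27]


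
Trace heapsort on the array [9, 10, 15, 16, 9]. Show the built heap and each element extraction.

Build heap: [16, 10, 15, 9, 9]
Extract 16: [15, 10, 9, 9, 16]
Extract 15: [10, 9, 9, 15, 16]
Extract 10: [9, 9, 10, 15, 16]
Extract 9: [9, 9, 10, 15, 16]


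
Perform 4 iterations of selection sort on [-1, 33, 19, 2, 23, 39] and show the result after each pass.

Pass 1: Select minimum -1 at index 0, swap -> [-1, 33, 19, 2, 23, 39]
Pass 2: Select minimum 2 at index 3, swap -> [-1, 2, 19, 33, 23, 39]
Pass 3: Select minimum 19 at index 2, swap -> [-1, 2, 19, 33, 23, 39]
Pass 4: Select minimum 23 at index 4, swap -> [-1, 2, 19, 23, 33, 39]


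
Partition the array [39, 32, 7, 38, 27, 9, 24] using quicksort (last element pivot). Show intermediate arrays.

Partition 1: pivot=24 at index 2 -> [7, 9, 24, 38, 27, 32, 39]
Partition 2: pivot=9 at index 1 -> [7, 9, 24, 38, 27, 32, 39]
Partition 3: pivot=39 at index 6 -> [7, 9, 24, 38, 27, 32, 39]
Partition 4: pivot=32 at index 4 -> [7, 9, 24, 27, 32, 38, 39]


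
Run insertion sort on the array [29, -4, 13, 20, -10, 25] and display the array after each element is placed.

First element 29 is already 'sorted'
Insert -4: shifted 1 elements -> [-4, 29, 13, 20, -10, 25]
Insert 13: shifted 1 elements -> [-4, 13, 29, 20, -10, 25]
Insert 20: shifted 1 elements -> [-4, 13, 20, 29, -10, 25]
Insert -10: shifted 4 elements -> [-10, -4, 13, 20, 29, 25]
Insert 25: shifted 1 elements -> [-10, -4, 13, 20, 25, 29]


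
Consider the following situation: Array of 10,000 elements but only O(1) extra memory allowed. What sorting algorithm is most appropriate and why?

Best choice: Heapsort
Reason: Heapsort rearranges the array in place using O(1) auxiliary space and still guarantees O(n log n) time; quicksort partitions in place but needs Theta(log n) stack space for recursion (O(n) in the worst case), and mergesort requires O(n) auxiliary space


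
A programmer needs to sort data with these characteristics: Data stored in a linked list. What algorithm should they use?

Best choice: Merge sort
Reason: Merge sort doesn't require random access; can be done in O(1) extra space for linked lists


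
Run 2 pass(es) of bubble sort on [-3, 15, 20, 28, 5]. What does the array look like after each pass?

After pass 1: [-3, 15, 20, 5, 28] (1 swaps)
After pass 2: [-3, 15, 5, 20, 28] (1 swaps)
Total swaps: 2


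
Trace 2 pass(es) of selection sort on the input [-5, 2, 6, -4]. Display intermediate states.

Pass 1: Select minimum -5 at index 0, swap -> [-5, 2, 6, -4]
Pass 2: Select minimum -4 at index 3, swap -> [-5, -4, 6, 2]


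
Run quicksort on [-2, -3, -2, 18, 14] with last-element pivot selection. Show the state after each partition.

Partition 1: pivot=14 at index 3 -> [-2, -3, -2, 14, 18]
Partition 2: pivot=-2 at index 2 -> [-2, -3, -2, 14, 18]
Partition 3: pivot=-3 at index 0 -> [-3, -2, -2, 14, 18]


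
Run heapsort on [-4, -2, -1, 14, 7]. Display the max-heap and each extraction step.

Build heap: [14, 7, -1, -2, -4]
Extract 14: [7, -2, -1, -4, 14]
Extract 7: [-1, -2, -4, 7, 14]
Extract -1: [-2, -4, -1, 7, 14]
Extract -2: [-4, -2, -1, 7, 14]


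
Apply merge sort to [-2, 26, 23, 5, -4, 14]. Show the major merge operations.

Divide and conquer:
  Merge [26] + [23] -> [23, 26]
  Merge [-2] + [23, 26] -> [-2, 23, 26]
  Merge [-4] + [14] -> [-4, 14]
  Merge [5] + [-4, 14] -> [-4, 5, 14]
  Merge [-2, 23, 26] + [-4, 5, 14] -> [-4, -2, 5, 14, 23, 26]


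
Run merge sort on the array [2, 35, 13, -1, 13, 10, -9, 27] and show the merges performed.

Divide and conquer:
  Merge [2] + [35] -> [2, 35]
  Merge [13] + [-1] -> [-1, 13]
  Merge [2, 35] + [-1, 13] -> [-1, 2, 13, 35]
  Merge [13] + [10] -> [10, 13]
  Merge [-9] + [27] -> [-9, 27]
  Merge [10, 13] + [-9, 27] -> [-9, 10, 13, 27]
  Merge [-1, 2, 13, 35] + [-9, 10, 13, 27] -> [-9, -1, 2, 10, 13, 13, 27, 35]


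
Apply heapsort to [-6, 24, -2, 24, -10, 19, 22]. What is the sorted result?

Build heap: [24, 24, 22, -6, -10, 19, -2]
Extract 24: [24, -2, 22, -6, -10, 19, 24]
Extract 24: [22, -2, 19, -6, -10, 24, 24]
Extract 22: [19, -2, -10, -6, 22, 24, 24]
Extract 19: [-2, -6, -10, 19, 22, 24, 24]
Extract -2: [-6, -10, -2, 19, 22, 24, 24]
Extract -6: [-10, -6, -2, 19, 22, 24, 24]


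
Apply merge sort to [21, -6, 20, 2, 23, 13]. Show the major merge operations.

Divide and conquer:
  Merge [-6] + [20] -> [-6, 20]
  Merge [21] + [-6, 20] -> [-6, 20, 21]
  Merge [23] + [13] -> [13, 23]
  Merge [2] + [13, 23] -> [2, 13, 23]
  Merge [-6, 20, 21] + [2, 13, 23] -> [-6, 2, 13, 20, 21, 23]


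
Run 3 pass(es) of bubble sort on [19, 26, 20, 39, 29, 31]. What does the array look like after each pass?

After pass 1: [19, 20, 26, 29, 31, 39] (3 swaps)
After pass 2: [19, 20, 26, 29, 31, 39] (0 swaps)
After pass 3: [19, 20, 26, 29, 31, 39] (0 swaps)
Total swaps: 3


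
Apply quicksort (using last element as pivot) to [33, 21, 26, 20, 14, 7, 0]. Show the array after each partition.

Partition 1: pivot=0 at index 0 -> [0, 21, 26, 20, 14, 7, 33]
Partition 2: pivot=33 at index 6 -> [0, 21, 26, 20, 14, 7, 33]
Partition 3: pivot=7 at index 1 -> [0, 7, 26, 20, 14, 21, 33]
Partition 4: pivot=21 at index 4 -> [0, 7, 20, 14, 21, 26, 33]
Partition 5: pivot=14 at index 2 -> [0, 7, 14, 20, 21, 26, 33]


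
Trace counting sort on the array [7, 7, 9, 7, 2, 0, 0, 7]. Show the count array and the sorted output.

Count array: [2, 0, 1, 0, 0, 0, 0, 4, 0, 1]
(count[i] = number of elements equal to i)
Cumulative count: [2, 2, 3, 3, 3, 3, 3, 7, 7, 8]
Sorted: [0, 0, 2, 7, 7, 7, 7, 9]


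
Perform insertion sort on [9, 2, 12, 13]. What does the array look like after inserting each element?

First element 9 is already 'sorted'
Insert 2: shifted 1 elements -> [2, 9, 12, 13]
Insert 12: shifted 0 elements -> [2, 9, 12, 13]
Insert 13: shifted 0 elements -> [2, 9, 12, 13]


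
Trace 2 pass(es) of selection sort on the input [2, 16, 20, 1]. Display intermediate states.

Pass 1: Select minimum 1 at index 3, swap -> [1, 16, 20, 2]
Pass 2: Select minimum 2 at index 3, swap -> [1, 2, 20, 16]


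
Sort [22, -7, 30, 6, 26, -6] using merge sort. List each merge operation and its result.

Divide and conquer:
  Merge [-7] + [30] -> [-7, 30]
  Merge [22] + [-7, 30] -> [-7, 22, 30]
  Merge [26] + [-6] -> [-6, 26]
  Merge [6] + [-6, 26] -> [-6, 6, 26]
  Merge [-7, 22, 30] + [-6, 6, 26] -> [-7, -6, 6, 22, 26, 30]


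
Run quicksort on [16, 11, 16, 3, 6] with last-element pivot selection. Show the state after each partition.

Partition 1: pivot=6 at index 1 -> [3, 6, 16, 16, 11]
Partition 2: pivot=11 at index 2 -> [3, 6, 11, 16, 16]
Partition 3: pivot=16 at index 4 -> [3, 6, 11, 16, 16]


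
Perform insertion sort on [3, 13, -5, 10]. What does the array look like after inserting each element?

First element 3 is already 'sorted'
Insert 13: shifted 0 elements -> [3, 13, -5, 10]
Insert -5: shifted 2 elements -> [-5, 3, 13, 10]
Insert 10: shifted 1 elements -> [-5, 3, 10, 13]


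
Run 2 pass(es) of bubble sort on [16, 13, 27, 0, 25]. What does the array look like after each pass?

After pass 1: [13, 16, 0, 25, 27] (3 swaps)
After pass 2: [13, 0, 16, 25, 27] (1 swaps)
Total swaps: 4


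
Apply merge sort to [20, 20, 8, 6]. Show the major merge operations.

Divide and conquer:
  Merge [20] + [20] -> [20, 20]
  Merge [8] + [6] -> [6, 8]
  Merge [20, 20] + [6, 8] -> [6, 8, 20, 20]


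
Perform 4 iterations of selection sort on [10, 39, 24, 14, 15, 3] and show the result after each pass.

Pass 1: Select minimum 3 at index 5, swap -> [3, 39, 24, 14, 15, 10]
Pass 2: Select minimum 10 at index 5, swap -> [3, 10, 24, 14, 15, 39]
Pass 3: Select minimum 14 at index 3, swap -> [3, 10, 14, 24, 15, 39]
Pass 4: Select minimum 15 at index 4, swap -> [3, 10, 14, 15, 24, 39]


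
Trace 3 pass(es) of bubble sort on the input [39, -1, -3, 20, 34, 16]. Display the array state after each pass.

After pass 1: [-1, -3, 20, 34, 16, 39] (5 swaps)
After pass 2: [-3, -1, 20, 16, 34, 39] (2 swaps)
After pass 3: [-3, -1, 16, 20, 34, 39] (1 swaps)
Total swaps: 8


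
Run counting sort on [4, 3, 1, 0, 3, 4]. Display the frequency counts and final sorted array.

Count array: [1, 1, 0, 2, 2]
(count[i] = number of elements equal to i)
Cumulative count: [1, 2, 2, 4, 6]
Sorted: [0, 1, 3, 3, 4, 4]


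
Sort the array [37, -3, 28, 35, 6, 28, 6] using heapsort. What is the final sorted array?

Build heap: [37, 35, 28, -3, 6, 28, 6]
Extract 37: [35, 6, 28, -3, 6, 28, 37]
Extract 35: [28, 6, 28, -3, 6, 35, 37]
Extract 28: [28, 6, 6, -3, 28, 35, 37]
Extract 28: [6, -3, 6, 28, 28, 35, 37]
Extract 6: [6, -3, 6, 28, 28, 35, 37]
Extract 6: [-3, 6, 6, 28, 28, 35, 37]


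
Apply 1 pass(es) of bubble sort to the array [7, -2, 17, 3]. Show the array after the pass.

After pass 1: [-2, 7, 3, 17] (2 swaps)
Total swaps: 2


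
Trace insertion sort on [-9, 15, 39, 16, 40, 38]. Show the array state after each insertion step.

First element -9 is already 'sorted'
Insert 15: shifted 0 elements -> [-9, 15, 39, 16, 40, 38]
Insert 39: shifted 0 elements -> [-9, 15, 39, 16, 40, 38]
Insert 16: shifted 1 elements -> [-9, 15, 16, 39, 40, 38]
Insert 40: shifted 0 elements -> [-9, 15, 16, 39, 40, 38]
Insert 38: shifted 2 elements -> [-9, 15, 16, 38, 39, 40]


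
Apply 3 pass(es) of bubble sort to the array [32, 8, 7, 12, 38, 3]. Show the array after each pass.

After pass 1: [8, 7, 12, 32, 3, 38] (4 swaps)
After pass 2: [7, 8, 12, 3, 32, 38] (2 swaps)
After pass 3: [7, 8, 3, 12, 32, 38] (1 swaps)
Total swaps: 7


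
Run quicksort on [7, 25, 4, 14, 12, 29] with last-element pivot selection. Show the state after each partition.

Partition 1: pivot=29 at index 5 -> [7, 25, 4, 14, 12, 29]
Partition 2: pivot=12 at index 2 -> [7, 4, 12, 14, 25, 29]
Partition 3: pivot=4 at index 0 -> [4, 7, 12, 14, 25, 29]
Partition 4: pivot=25 at index 4 -> [4, 7, 12, 14, 25, 29]


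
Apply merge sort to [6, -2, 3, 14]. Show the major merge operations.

Divide and conquer:
  Merge [6] + [-2] -> [-2, 6]
  Merge [3] + [14] -> [3, 14]
  Merge [-2, 6] + [3, 14] -> [-2, 3, 6, 14]


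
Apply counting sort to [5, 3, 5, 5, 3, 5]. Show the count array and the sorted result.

Count array: [0, 0, 0, 2, 0, 4]
(count[i] = number of elements equal to i)
Cumulative count: [0, 0, 0, 2, 2, 6]
Sorted: [3, 3, 5, 5, 5, 5]


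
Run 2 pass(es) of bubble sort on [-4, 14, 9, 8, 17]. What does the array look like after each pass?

After pass 1: [-4, 9, 8, 14, 17] (2 swaps)
After pass 2: [-4, 8, 9, 14, 17] (1 swaps)
Total swaps: 3


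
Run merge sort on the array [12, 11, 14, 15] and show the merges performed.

Divide and conquer:
  Merge [12] + [11] -> [11, 12]
  Merge [14] + [15] -> [14, 15]
  Merge [11, 12] + [14, 15] -> [11, 12, 14, 15]


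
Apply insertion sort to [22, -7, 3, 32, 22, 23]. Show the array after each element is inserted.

First element 22 is already 'sorted'
Insert -7: shifted 1 elements -> [-7, 22, 3, 32, 22, 23]
Insert 3: shifted 1 elements -> [-7, 3, 22, 32, 22, 23]
Insert 32: shifted 0 elements -> [-7, 3, 22, 32, 22, 23]
Insert 22: shifted 1 elements -> [-7, 3, 22, 22, 32, 23]
Insert 23: shifted 1 elements -> [-7, 3, 22, 22, 23, 32]


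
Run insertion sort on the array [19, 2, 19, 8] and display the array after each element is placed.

First element 19 is already 'sorted'
Insert 2: shifted 1 elements -> [2, 19, 19, 8]
Insert 19: shifted 0 elements -> [2, 19, 19, 8]
Insert 8: shifted 2 elements -> [2, 8, 19, 19]


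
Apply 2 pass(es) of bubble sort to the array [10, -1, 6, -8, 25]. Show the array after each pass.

After pass 1: [-1, 6, -8, 10, 25] (3 swaps)
After pass 2: [-1, -8, 6, 10, 25] (1 swaps)
Total swaps: 4


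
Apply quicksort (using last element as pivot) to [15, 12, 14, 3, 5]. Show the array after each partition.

Partition 1: pivot=5 at index 1 -> [3, 5, 14, 15, 12]
Partition 2: pivot=12 at index 2 -> [3, 5, 12, 15, 14]
Partition 3: pivot=14 at index 3 -> [3, 5, 12, 14, 15]


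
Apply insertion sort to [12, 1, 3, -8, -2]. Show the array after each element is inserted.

First element 12 is already 'sorted'
Insert 1: shifted 1 elements -> [1, 12, 3, -8, -2]
Insert 3: shifted 1 elements -> [1, 3, 12, -8, -2]
Insert -8: shifted 3 elements -> [-8, 1, 3, 12, -2]
Insert -2: shifted 3 elements -> [-8, -2, 1, 3, 12]


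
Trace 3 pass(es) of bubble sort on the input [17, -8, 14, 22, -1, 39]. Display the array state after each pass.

After pass 1: [-8, 14, 17, -1, 22, 39] (3 swaps)
After pass 2: [-8, 14, -1, 17, 22, 39] (1 swaps)
After pass 3: [-8, -1, 14, 17, 22, 39] (1 swaps)
Total swaps: 5


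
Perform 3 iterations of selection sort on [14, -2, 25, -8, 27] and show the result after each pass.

Pass 1: Select minimum -8 at index 3, swap -> [-8, -2, 25, 14, 27]
Pass 2: Select minimum -2 at index 1, swap -> [-8, -2, 25, 14, 27]
Pass 3: Select minimum 14 at index 3, swap -> [-8, -2, 14, 25, 27]


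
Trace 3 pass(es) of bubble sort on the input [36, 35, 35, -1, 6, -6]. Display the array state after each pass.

After pass 1: [35, 35, -1, 6, -6, 36] (5 swaps)
After pass 2: [35, -1, 6, -6, 35, 36] (3 swaps)
After pass 3: [-1, 6, -6, 35, 35, 36] (3 swaps)
Total swaps: 11


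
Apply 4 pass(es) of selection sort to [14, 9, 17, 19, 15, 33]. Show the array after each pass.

Pass 1: Select minimum 9 at index 1, swap -> [9, 14, 17, 19, 15, 33]
Pass 2: Select minimum 14 at index 1, swap -> [9, 14, 17, 19, 15, 33]
Pass 3: Select minimum 15 at index 4, swap -> [9, 14, 15, 19, 17, 33]
Pass 4: Select minimum 17 at index 4, swap -> [9, 14, 15, 17, 19, 33]


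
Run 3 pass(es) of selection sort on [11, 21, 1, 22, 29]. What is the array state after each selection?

Pass 1: Select minimum 1 at index 2, swap -> [1, 21, 11, 22, 29]
Pass 2: Select minimum 11 at index 2, swap -> [1, 11, 21, 22, 29]
Pass 3: Select minimum 21 at index 2, swap -> [1, 11, 21, 22, 29]


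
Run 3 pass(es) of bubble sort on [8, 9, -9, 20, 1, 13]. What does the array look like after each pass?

After pass 1: [8, -9, 9, 1, 13, 20] (3 swaps)
After pass 2: [-9, 8, 1, 9, 13, 20] (2 swaps)
After pass 3: [-9, 1, 8, 9, 13, 20] (1 swaps)
Total swaps: 6


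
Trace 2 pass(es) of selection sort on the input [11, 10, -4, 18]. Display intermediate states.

Pass 1: Select minimum -4 at index 2, swap -> [-4, 10, 11, 18]
Pass 2: Select minimum 10 at index 1, swap -> [-4, 10, 11, 18]


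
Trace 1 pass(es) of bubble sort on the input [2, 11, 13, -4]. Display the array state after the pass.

After pass 1: [2, 11, -4, 13] (1 swaps)
Total swaps: 1


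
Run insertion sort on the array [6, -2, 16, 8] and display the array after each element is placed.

First element 6 is already 'sorted'
Insert -2: shifted 1 elements -> [-2, 6, 16, 8]
Insert 16: shifted 0 elements -> [-2, 6, 16, 8]
Insert 8: shifted 1 elements -> [-2, 6, 8, 16]


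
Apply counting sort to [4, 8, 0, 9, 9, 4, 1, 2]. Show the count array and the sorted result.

Count array: [1, 1, 1, 0, 2, 0, 0, 0, 1, 2]
(count[i] = number of elements equal to i)
Cumulative count: [1, 2, 3, 3, 5, 5, 5, 5, 6, 8]
Sorted: [0, 1, 2, 4, 4, 8, 9, 9]


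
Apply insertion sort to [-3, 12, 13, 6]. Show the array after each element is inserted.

First element -3 is already 'sorted'
Insert 12: shifted 0 elements -> [-3, 12, 13, 6]
Insert 13: shifted 0 elements -> [-3, 12, 13, 6]
Insert 6: shifted 2 elements -> [-3, 6, 12, 13]


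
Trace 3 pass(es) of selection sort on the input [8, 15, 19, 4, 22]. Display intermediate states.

Pass 1: Select minimum 4 at index 3, swap -> [4, 15, 19, 8, 22]
Pass 2: Select minimum 8 at index 3, swap -> [4, 8, 19, 15, 22]
Pass 3: Select minimum 15 at index 3, swap -> [4, 8, 15, 19, 22]


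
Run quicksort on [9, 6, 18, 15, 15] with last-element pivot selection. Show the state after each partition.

Partition 1: pivot=15 at index 3 -> [9, 6, 15, 15, 18]
Partition 2: pivot=15 at index 2 -> [9, 6, 15, 15, 18]
Partition 3: pivot=6 at index 0 -> [6, 9, 15, 15, 18]


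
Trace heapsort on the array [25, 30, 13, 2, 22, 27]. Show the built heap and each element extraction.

Build heap: [30, 25, 27, 2, 22, 13]
Extract 30: [27, 25, 13, 2, 22, 30]
Extract 27: [25, 22, 13, 2, 27, 30]
Extract 25: [22, 2, 13, 25, 27, 30]
Extract 22: [13, 2, 22, 25, 27, 30]
Extract 13: [2, 13, 22, 25, 27, 30]


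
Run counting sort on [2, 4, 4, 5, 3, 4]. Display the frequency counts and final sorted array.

Count array: [0, 0, 1, 1, 3, 1]
(count[i] = number of elements equal to i)
Cumulative count: [0, 0, 1, 2, 5, 6]
Sorted: [2, 3, 4, 4, 4, 5]


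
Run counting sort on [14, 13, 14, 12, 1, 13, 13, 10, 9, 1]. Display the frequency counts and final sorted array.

Count array: [0, 2, 0, 0, 0, 0, 0, 0, 0, 1, 1, 0, 1, 3, 2]
(count[i] = number of elements equal to i)
Cumulative count: [0, 2, 2, 2, 2, 2, 2, 2, 2, 3, 4, 4, 5, 8, 10]
Sorted: [1, 1, 9, 10, 12, 13, 13, 13, 14, 14]


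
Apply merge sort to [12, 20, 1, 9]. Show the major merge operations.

Divide and conquer:
  Merge [12] + [20] -> [12, 20]
  Merge [1] + [9] -> [1, 9]
  Merge [12, 20] + [1, 9] -> [1, 9, 12, 20]


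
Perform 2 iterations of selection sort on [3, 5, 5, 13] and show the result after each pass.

Pass 1: Select minimum 3 at index 0, swap -> [3, 5, 5, 13]
Pass 2: Select minimum 5 at index 1, swap -> [3, 5, 5, 13]


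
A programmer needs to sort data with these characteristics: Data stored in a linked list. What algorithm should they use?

Best choice: Merge sort
Reason: Merge sort doesn't require random access; can be done in O(1) extra space for linked lists


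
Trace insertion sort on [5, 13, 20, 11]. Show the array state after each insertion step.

First element 5 is already 'sorted'
Insert 13: shifted 0 elements -> [5, 13, 20, 11]
Insert 20: shifted 0 elements -> [5, 13, 20, 11]
Insert 11: shifted 2 elements -> [5, 11, 13, 20]


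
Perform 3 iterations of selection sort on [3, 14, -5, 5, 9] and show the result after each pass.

Pass 1: Select minimum -5 at index 2, swap -> [-5, 14, 3, 5, 9]
Pass 2: Select minimum 3 at index 2, swap -> [-5, 3, 14, 5, 9]
Pass 3: Select minimum 5 at index 3, swap -> [-5, 3, 5, 14, 9]


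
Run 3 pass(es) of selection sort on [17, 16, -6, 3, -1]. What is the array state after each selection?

Pass 1: Select minimum -6 at index 2, swap -> [-6, 16, 17, 3, -1]
Pass 2: Select minimum -1 at index 4, swap -> [-6, -1, 17, 3, 16]
Pass 3: Select minimum 3 at index 3, swap -> [-6, -1, 3, 17, 16]
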